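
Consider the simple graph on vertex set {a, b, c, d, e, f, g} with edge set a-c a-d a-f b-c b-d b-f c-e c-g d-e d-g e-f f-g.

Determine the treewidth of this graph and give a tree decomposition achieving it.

Every bag has size at most 4, so the width is 4 − 1 = 3 and tw(G) ≤ 3. For the lower bound: the 4 vertex sets {d,g}, {b,c}, {f}, {e} are disjoint, each induces a connected subgraph, and every pair is joined by at least one edge of G. Contracting each set to a single vertex therefore yields K_{4} as a minor, and since treewidth is minor-monotone, tw(G) ≥ tw(K_{4}) = 3. Combining the bounds, tw(G) = 3.

Treewidth 3.
Bags: B1 = {c, d, f, g}  B2 = {b, c, d, f}  B3 = {c, d, e, f}  B4 = {a, c, d, f}
Tree: B1–B2, B2–B3, B3–B4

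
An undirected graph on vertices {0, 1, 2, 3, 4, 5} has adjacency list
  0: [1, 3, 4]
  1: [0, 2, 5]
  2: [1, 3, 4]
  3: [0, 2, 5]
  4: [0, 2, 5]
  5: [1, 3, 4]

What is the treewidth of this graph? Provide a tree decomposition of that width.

Treewidth 3.
Bags: B1 = {0, 1, 3, 4}  B2 = {1, 3, 4, 5}  B3 = {1, 2, 3, 4}
Tree: B1–B2, B2–B3

Each bag holds 4 vertices, so the decomposition has width 3, which upper-bounds the treewidth. For the lower bound: the 4 vertex sets {0,4}, {3,5}, {1}, {2} are disjoint, each induces a connected subgraph, and every pair is joined by at least one edge of G. Contracting each set to a single vertex therefore yields K_{4} as a minor, and since treewidth is minor-monotone, tw(G) ≥ tw(K_{4}) = 3. Hence tw(G) = 3 exactly.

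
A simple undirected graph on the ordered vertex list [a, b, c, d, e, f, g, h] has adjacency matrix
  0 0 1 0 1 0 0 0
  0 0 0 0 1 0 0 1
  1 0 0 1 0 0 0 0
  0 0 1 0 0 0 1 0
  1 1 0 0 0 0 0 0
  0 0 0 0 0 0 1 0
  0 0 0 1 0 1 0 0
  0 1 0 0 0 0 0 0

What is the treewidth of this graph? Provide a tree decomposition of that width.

Treewidth 1.
One optimal decomposition is:
Bags: B1 = {b, h}  B2 = {b, e}  B3 = {a, e}  B4 = {a, c}  B5 = {c, d}  B6 = {d, g}  B7 = {f, g}
Tree: B1–B2, B2–B3, B3–B4, B4–B5, B5–B6, B6–B7

Each bag holds 2 vertices, so the decomposition has width 1, which upper-bounds the treewidth. G has an edge, so its treewidth is at least 1. The upper and lower bounds meet at 1, so that is the treewidth.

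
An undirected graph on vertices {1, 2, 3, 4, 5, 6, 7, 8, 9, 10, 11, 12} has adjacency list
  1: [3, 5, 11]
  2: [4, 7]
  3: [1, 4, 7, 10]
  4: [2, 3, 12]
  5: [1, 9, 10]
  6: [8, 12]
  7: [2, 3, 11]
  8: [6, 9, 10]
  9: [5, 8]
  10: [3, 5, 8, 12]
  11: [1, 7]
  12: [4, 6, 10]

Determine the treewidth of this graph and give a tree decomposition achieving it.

Treewidth 3.
One such decomposition:
Bags: B1 = {6, 8, 9, 12}  B2 = {8, 9, 10, 12}  B3 = {5, 9, 10, 12}  B4 = {4, 5, 10, 12}  B5 = {3, 4, 5, 10}  B6 = {1, 3, 4, 5}  B7 = {1, 2, 3, 4}  B8 = {1, 2, 3, 7}  B9 = {1, 2, 7, 11}
Tree: B1–B2, B2–B3, B3–B4, B4–B5, B5–B6, B6–B7, B7–B8, B8–B9

Every bag has size at most 4, so the width is 4 − 1 = 3 and tw(G) ≤ 3. For the lower bound: the 4 vertex sets {6,8,9}, {12}, {10}, {1,3,4,5} are disjoint, each induces a connected subgraph, and every pair is joined by at least one edge of G. Contracting each set to a single vertex therefore yields K_{4} as a minor, and since treewidth is minor-monotone, tw(G) ≥ tw(K_{4}) = 3. The upper and lower bounds meet at 3, so that is the treewidth.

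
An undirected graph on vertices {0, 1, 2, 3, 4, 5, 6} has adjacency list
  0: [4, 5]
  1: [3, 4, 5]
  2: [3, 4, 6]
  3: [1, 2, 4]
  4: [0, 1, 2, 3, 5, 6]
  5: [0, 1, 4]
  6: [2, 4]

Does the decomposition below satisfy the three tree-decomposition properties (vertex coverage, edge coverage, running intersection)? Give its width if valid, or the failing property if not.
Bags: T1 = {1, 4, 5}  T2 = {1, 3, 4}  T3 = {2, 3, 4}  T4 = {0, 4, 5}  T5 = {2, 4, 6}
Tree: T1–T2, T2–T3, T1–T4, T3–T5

Checking the three conditions: (i) the bags cover all of {0, 1, 2, 3, 4, 5, 6}; (ii) for each edge, some bag contains both endpoints; (iii) the bags containing any fixed vertex form a subtree. All hold, so the decomposition is valid with width 3 − 1 = 2.

Yes; width 2.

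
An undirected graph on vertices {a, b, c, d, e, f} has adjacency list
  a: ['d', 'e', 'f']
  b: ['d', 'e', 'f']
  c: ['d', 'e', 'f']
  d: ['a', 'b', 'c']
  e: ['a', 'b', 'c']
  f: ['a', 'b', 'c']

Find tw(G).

A width-3 tree decomposition is:
Bags: B1 = {a, b, c, d}  B2 = {a, b, c, f}  B3 = {a, b, c, e}
Tree: B1–B2, B2–B3
The largest bag has 4 vertices, giving width 3; this decomposition certifies tw(G) ≤ 3. For the lower bound: the 4 vertex sets {b,d}, {a,f}, {c}, {e} are disjoint, each induces a connected subgraph, and every pair is joined by at least one edge of G. Contracting each set to a single vertex therefore yields K_{4} as a minor, and since treewidth is minor-monotone, tw(G) ≥ tw(K_{4}) = 3. Hence tw(G) = 3 exactly.

3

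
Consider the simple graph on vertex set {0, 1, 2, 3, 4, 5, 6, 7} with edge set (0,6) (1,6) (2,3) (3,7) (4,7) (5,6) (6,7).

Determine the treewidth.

A width-1 tree decomposition is:
Bags: B1 = {3, 7}  B2 = {2, 3}  B3 = {6, 7}  B4 = {0, 6}  B5 = {4, 7}  B6 = {1, 6}  B7 = {5, 6}
Tree: B1–B2, B1–B3, B3–B4, B1–B5, B4–B6, B3–B7
Every bag has size at most 2, so the width is 2 − 1 = 1 and tw(G) ≤ 1. Any graph with an edge has treewidth ≥ 1, and G has the edge 7–3. Therefore the treewidth is 1.

1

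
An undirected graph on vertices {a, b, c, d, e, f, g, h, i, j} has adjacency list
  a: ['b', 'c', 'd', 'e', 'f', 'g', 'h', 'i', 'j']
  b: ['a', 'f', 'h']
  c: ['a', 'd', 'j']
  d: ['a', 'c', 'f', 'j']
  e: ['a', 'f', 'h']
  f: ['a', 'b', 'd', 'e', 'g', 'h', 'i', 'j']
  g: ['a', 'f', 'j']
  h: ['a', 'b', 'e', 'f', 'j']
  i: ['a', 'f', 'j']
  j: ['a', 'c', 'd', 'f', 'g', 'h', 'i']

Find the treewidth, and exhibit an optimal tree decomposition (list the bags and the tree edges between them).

Every bag has size at most 4, so the width is 4 − 1 = 3 and tw(G) ≤ 3. For the lower bound, the 4 vertices {a, c, d, j} are pairwise adjacent, and any tree decomposition puts a clique entirely inside one bag — forcing width ≥ 3. Therefore the treewidth is 3.

Treewidth 3.
One optimal decomposition is:
Bags: B1 = {a, f, h, j}  B2 = {a, f, g, j}  B3 = {a, d, f, j}  B4 = {a, c, d, j}  B5 = {a, f, i, j}  B6 = {a, e, f, h}  B7 = {a, b, f, h}
Tree: B1–B2, B1–B3, B3–B4, B3–B5, B1–B6, B1–B7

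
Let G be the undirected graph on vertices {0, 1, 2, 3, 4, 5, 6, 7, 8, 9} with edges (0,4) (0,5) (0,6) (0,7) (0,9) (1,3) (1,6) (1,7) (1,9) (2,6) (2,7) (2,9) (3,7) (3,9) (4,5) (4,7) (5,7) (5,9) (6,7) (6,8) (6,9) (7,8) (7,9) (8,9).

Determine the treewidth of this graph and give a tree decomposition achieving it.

Treewidth 3.
One optimal decomposition is:
Bags: B1 = {2, 6, 7, 9}  B2 = {0, 6, 7, 9}  B3 = {1, 6, 7, 9}  B4 = {0, 5, 7, 9}  B5 = {0, 4, 5, 7}  B6 = {1, 3, 7, 9}  B7 = {6, 7, 8, 9}
Tree: B1–B2, B2–B3, B2–B4, B4–B5, B3–B6, B2–B7

Every bag has size at most 4, so the width is 4 − 1 = 3 and tw(G) ≤ 3. For the lower bound, the 4 vertices {1, 3, 7, 9} are pairwise adjacent, and any tree decomposition puts a clique entirely inside one bag — forcing width ≥ 3. The upper and lower bounds meet at 3, so that is the treewidth.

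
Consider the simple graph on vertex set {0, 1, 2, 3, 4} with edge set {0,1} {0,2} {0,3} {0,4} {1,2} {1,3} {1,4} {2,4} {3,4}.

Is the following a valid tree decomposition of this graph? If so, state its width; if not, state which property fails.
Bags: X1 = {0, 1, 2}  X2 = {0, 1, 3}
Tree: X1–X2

A tree decomposition must satisfy three properties: every vertex lies in some bag; for every edge, both endpoints lie together in some bag; and for every vertex, the bags containing it form a connected subtree. Here vertex 4 appears in no bag, so the decomposition is invalid.

No — vertex 4 appears in no bag.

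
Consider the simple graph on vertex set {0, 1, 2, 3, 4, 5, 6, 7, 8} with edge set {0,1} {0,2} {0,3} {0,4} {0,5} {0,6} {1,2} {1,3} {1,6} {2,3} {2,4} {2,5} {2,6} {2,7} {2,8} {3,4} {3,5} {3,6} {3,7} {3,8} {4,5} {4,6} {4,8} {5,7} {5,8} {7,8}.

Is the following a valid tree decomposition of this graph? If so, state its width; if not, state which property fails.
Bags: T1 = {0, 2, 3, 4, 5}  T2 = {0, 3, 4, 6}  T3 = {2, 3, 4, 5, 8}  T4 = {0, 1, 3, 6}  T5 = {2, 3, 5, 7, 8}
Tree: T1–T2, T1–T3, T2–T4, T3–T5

No — edge (2,6) lies in no bag.

A tree decomposition must satisfy three properties: every vertex lies in some bag; for every edge, both endpoints lie together in some bag; and for every vertex, the bags containing it form a connected subtree. Here edge (2,6) lies in no bag, so the decomposition is invalid.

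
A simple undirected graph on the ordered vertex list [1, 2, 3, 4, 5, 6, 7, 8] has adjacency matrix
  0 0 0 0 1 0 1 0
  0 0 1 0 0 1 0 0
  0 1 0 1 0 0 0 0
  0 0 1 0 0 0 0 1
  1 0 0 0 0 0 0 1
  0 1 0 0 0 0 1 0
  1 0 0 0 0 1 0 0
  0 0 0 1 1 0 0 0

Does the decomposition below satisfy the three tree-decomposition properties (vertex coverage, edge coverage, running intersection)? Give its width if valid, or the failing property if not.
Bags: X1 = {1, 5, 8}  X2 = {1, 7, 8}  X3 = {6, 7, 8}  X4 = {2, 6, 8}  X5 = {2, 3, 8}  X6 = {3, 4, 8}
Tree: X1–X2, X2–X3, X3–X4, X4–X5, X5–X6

Checking the three conditions: (i) the bags cover all of {1, 2, 3, 4, 5, 6, 7, 8}; (ii) for each edge, some bag contains both endpoints; (iii) the bags containing any fixed vertex form a subtree. All hold, so the decomposition is valid with width 3 − 1 = 2.

Yes; width 2.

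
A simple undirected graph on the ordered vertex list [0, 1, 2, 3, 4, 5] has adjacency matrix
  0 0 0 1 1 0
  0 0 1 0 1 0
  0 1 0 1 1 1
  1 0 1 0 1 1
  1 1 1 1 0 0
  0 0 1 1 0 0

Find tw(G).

A width-2 tree decomposition is:
Bags: B1 = {1, 2, 4}  B2 = {2, 3, 4}  B3 = {2, 3, 5}  B4 = {0, 3, 4}
Tree: B1–B2, B2–B3, B2–B4
The largest bag has 3 vertices, giving width 2; this decomposition certifies tw(G) ≤ 2. For the lower bound, the 3 vertices {0, 3, 4} are pairwise adjacent, and any tree decomposition puts a clique entirely inside one bag — forcing width ≥ 2. Therefore the treewidth is 2.

2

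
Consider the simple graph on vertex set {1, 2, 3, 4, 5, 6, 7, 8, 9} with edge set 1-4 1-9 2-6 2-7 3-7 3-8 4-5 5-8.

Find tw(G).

A width-1 tree decomposition is:
Bags: B1 = {1, 9}  B2 = {1, 4}  B3 = {4, 5}  B4 = {5, 8}  B5 = {3, 8}  B6 = {3, 7}  B7 = {2, 7}  B8 = {2, 6}
Tree: B1–B2, B2–B3, B3–B4, B4–B5, B5–B6, B6–B7, B7–B8
The largest bag has 2 vertices, giving width 1; this decomposition certifies tw(G) ≤ 1. Since G has at least one edge (e.g. 9–1), it is not an edgeless graph, so tw(G) ≥ 1. The upper and lower bounds meet at 1, so that is the treewidth.

1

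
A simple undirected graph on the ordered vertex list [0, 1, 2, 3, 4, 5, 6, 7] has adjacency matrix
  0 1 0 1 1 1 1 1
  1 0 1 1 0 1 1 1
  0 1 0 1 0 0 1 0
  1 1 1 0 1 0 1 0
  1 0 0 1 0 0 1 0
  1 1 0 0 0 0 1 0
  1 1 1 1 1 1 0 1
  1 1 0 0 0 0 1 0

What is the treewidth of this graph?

3

A width-3 tree decomposition is:
Bags: B1 = {1, 2, 3, 6}  B2 = {0, 1, 3, 6}  B3 = {0, 1, 6, 7}  B4 = {0, 1, 5, 6}  B5 = {0, 3, 4, 6}
Tree: B1–B2, B2–B3, B2–B4, B2–B5
Each bag holds 4 vertices, so the decomposition has width 3, which upper-bounds the treewidth. For the lower bound, the 4 vertices {0, 1, 3, 6} are pairwise adjacent, and any tree decomposition puts a clique entirely inside one bag — forcing width ≥ 3. Hence tw(G) = 3 exactly.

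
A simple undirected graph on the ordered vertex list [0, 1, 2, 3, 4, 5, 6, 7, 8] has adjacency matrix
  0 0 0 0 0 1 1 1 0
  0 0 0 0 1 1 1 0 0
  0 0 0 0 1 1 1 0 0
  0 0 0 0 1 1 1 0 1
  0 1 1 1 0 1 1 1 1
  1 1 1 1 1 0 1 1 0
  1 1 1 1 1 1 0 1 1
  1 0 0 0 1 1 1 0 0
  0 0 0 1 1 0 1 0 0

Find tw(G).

A width-3 tree decomposition is:
Bags: B1 = {1, 4, 5, 6}  B2 = {3, 4, 5, 6}  B3 = {4, 5, 6, 7}  B4 = {2, 4, 5, 6}  B5 = {3, 4, 6, 8}  B6 = {0, 5, 6, 7}
Tree: B1–B2, B2–B3, B3–B4, B2–B5, B3–B6
The largest bag has 4 vertices, giving width 3; this decomposition certifies tw(G) ≤ 3. For the lower bound, the 4 vertices {0, 5, 6, 7} are pairwise adjacent, and any tree decomposition puts a clique entirely inside one bag — forcing width ≥ 3. The upper and lower bounds meet at 3, so that is the treewidth.

3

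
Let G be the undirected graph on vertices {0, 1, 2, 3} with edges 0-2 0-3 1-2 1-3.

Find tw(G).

A width-2 tree decomposition is:
Bags: B1 = {0, 1, 3}  B2 = {0, 1, 2}
Tree: B1–B2
Each bag holds 3 vertices, so the decomposition has width 2, which upper-bounds the treewidth. Since 0–3–1–2–0 is a cycle in G, G is not acyclic. Forests are exactly the graphs of treewidth ≤ 1, so tw(G) ≥ 2. Therefore the treewidth is 2.

2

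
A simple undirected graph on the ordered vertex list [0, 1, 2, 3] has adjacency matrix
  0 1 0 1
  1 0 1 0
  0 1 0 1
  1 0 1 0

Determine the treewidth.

2

A width-2 tree decomposition is:
Bags: B1 = {0, 2, 3}  B2 = {0, 1, 2}
Tree: B1–B2
Every bag has size at most 3, so the width is 3 − 1 = 2 and tw(G) ≤ 2. For the lower bound, G contains the cycle 0–3–2–1–0, so G is not a forest; only forests have treewidth ≤ 1, hence tw(G) ≥ 2. Combining the bounds, tw(G) = 2.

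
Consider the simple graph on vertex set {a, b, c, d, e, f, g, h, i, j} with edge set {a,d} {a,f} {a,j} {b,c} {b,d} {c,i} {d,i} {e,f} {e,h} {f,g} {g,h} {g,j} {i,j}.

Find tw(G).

2

A width-2 tree decomposition is:
Bags: B1 = {b, c, i}  B2 = {b, d, i}  B3 = {d, i, j}  B4 = {a, d, j}  B5 = {a, g, j}  B6 = {a, f, g}  B7 = {f, g, h}  B8 = {e, f, h}
Tree: B1–B2, B2–B3, B3–B4, B4–B5, B5–B6, B6–B7, B7–B8
The largest bag has 3 vertices, giving width 2; this decomposition certifies tw(G) ≤ 2. The edges c–b–d–i–c form a cycle, so G is not a tree and its treewidth is at least 2. Therefore the treewidth is 2.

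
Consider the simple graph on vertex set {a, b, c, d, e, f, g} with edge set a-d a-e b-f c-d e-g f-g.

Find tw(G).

1

A width-1 tree decomposition is:
Bags: B1 = {c, d}  B2 = {a, d}  B3 = {a, e}  B4 = {e, g}  B5 = {f, g}  B6 = {b, f}
Tree: B1–B2, B2–B3, B3–B4, B4–B5, B5–B6
Every bag has size at most 2, so the width is 2 − 1 = 1 and tw(G) ≤ 1. Since G has at least one edge (e.g. c–d), it is not an edgeless graph, so tw(G) ≥ 1. Hence tw(G) = 1 exactly.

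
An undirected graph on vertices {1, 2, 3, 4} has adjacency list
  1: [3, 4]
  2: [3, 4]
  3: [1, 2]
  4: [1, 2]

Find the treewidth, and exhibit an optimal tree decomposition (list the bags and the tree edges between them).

Every bag has size at most 3, so the width is 3 − 1 = 2 and tw(G) ≤ 2. For the lower bound, G contains the cycle 2–4–1–3–2, so G is not a forest; only forests have treewidth ≤ 1, hence tw(G) ≥ 2. Hence tw(G) = 2 exactly.

Treewidth 2.
Bags: B1 = {1, 2, 4}  B2 = {1, 2, 3}
Tree: B1–B2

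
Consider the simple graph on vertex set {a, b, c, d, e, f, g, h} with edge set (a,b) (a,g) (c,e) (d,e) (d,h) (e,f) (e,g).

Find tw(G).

1

A width-1 tree decomposition is:
Bags: B1 = {e, f}  B2 = {d, e}  B3 = {c, e}  B4 = {e, g}  B5 = {a, g}  B6 = {a, b}  B7 = {d, h}
Tree: B1–B2, B2–B3, B3–B4, B4–B5, B5–B6, B2–B7
Every bag has size at most 2, so the width is 2 − 1 = 1 and tw(G) ≤ 1. Any graph with an edge has treewidth ≥ 1, and G has the edge f–e. Combining the bounds, tw(G) = 1.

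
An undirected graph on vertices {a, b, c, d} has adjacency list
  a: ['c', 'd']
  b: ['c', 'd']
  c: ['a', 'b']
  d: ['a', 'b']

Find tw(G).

2

A width-2 tree decomposition is:
Bags: B1 = {a, b, c}  B2 = {a, b, d}
Tree: B1–B2
The largest bag has 3 vertices, giving width 2; this decomposition certifies tw(G) ≤ 2. Since a–c–b–d–a is a cycle in G, G is not acyclic. Forests are exactly the graphs of treewidth ≤ 1, so tw(G) ≥ 2. The upper and lower bounds meet at 2, so that is the treewidth.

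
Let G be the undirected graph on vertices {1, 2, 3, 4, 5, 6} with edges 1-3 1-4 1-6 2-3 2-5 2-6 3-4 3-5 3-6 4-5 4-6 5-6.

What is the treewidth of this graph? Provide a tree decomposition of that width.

Every bag has size at most 4, so the width is 4 − 1 = 3 and tw(G) ≤ 3. For the lower bound, the 4 vertices {2, 3, 5, 6} are pairwise adjacent, and any tree decomposition puts a clique entirely inside one bag — forcing width ≥ 3. Therefore the treewidth is 3.

Treewidth 3.
One such decomposition:
Bags: B1 = {1, 3, 4, 6}  B2 = {3, 4, 5, 6}  B3 = {2, 3, 5, 6}
Tree: B1–B2, B2–B3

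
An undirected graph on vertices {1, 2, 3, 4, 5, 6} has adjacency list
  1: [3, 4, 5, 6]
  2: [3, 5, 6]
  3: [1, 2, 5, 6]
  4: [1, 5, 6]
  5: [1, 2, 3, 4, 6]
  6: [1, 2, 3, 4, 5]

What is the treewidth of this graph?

A width-3 tree decomposition is:
Bags: B1 = {1, 3, 5, 6}  B2 = {1, 4, 5, 6}  B3 = {2, 3, 5, 6}
Tree: B1–B2, B1–B3
The largest bag has 4 vertices, giving width 3; this decomposition certifies tw(G) ≤ 3. On the other hand G contains the 4-clique {1, 3, 5, 6}. A clique must lie in a single bag of any decomposition, so no decomposition can have width below 3. Hence tw(G) = 3 exactly.

3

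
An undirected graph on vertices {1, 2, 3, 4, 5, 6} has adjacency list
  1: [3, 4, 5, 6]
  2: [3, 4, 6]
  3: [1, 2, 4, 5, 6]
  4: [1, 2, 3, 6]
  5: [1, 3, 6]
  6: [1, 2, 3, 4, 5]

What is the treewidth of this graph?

3

A width-3 tree decomposition is:
Bags: B1 = {1, 3, 4, 6}  B2 = {2, 3, 4, 6}  B3 = {1, 3, 5, 6}
Tree: B1–B2, B1–B3
Each bag holds 4 vertices, so the decomposition has width 3, which upper-bounds the treewidth. For the lower bound, the 4 vertices {1, 3, 4, 6} are pairwise adjacent, and any tree decomposition puts a clique entirely inside one bag — forcing width ≥ 3. Therefore the treewidth is 3.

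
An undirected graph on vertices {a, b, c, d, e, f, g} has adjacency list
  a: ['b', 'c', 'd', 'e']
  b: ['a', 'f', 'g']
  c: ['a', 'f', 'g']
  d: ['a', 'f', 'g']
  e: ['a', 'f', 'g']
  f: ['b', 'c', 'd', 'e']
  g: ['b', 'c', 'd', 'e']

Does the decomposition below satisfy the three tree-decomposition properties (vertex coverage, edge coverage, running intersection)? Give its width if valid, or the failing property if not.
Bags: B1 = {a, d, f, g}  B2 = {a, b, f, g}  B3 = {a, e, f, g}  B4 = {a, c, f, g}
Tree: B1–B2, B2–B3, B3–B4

Vertex coverage: the bags together contain {a, b, c, d, e, f, g}, the full vertex set. Edge coverage: each edge of G has both endpoints in at least one bag. Running intersection: for every vertex, the bags containing it form a connected subtree. All three properties hold, so this is a valid tree decomposition of width max|bag| − 1 = 3, and hence tw(G) ≤ 3.

Yes; width 3.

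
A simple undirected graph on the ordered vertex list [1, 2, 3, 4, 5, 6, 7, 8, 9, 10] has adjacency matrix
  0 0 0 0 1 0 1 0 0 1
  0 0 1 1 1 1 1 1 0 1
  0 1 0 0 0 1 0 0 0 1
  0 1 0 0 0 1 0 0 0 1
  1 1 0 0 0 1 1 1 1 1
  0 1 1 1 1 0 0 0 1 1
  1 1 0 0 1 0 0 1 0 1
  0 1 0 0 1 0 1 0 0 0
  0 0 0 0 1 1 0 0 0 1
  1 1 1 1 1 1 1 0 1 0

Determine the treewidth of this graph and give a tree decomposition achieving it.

Every bag has size at most 4, so the width is 4 − 1 = 3 and tw(G) ≤ 3. Conversely, {2, 5, 7, 8} is a clique of size 4, and the vertices of any clique must share a bag in every tree decomposition; so some bag has ≥ 4 vertices and tw(G) ≥ 3. Combining the bounds, tw(G) = 3.

Treewidth 3.
One such decomposition:
Bags: B1 = {2, 5, 6, 10}  B2 = {2, 5, 7, 10}  B3 = {2, 5, 7, 8}  B4 = {1, 5, 7, 10}  B5 = {5, 6, 9, 10}  B6 = {2, 4, 6, 10}  B7 = {2, 3, 6, 10}
Tree: B1–B2, B2–B3, B2–B4, B1–B5, B1–B6, B1–B7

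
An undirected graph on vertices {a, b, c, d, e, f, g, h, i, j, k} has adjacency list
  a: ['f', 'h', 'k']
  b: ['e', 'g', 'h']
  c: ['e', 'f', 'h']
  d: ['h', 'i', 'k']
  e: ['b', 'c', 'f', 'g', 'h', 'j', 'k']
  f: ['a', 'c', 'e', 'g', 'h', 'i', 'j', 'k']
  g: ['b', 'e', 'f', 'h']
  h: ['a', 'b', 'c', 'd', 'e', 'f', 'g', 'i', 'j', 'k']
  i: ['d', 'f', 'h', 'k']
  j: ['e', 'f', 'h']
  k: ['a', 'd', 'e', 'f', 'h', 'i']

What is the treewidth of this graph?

3

A width-3 tree decomposition is:
Bags: B1 = {e, f, g, h}  B2 = {e, f, h, k}  B3 = {e, f, h, j}  B4 = {f, h, i, k}  B5 = {c, e, f, h}  B6 = {a, f, h, k}  B7 = {d, h, i, k}  B8 = {b, e, g, h}
Tree: B1–B2, B1–B3, B2–B4, B2–B5, B4–B6, B4–B7, B1–B8
Each bag holds 4 vertices, so the decomposition has width 3, which upper-bounds the treewidth. For the lower bound, the 4 vertices {d, h, i, k} are pairwise adjacent, and any tree decomposition puts a clique entirely inside one bag — forcing width ≥ 3. Combining the bounds, tw(G) = 3.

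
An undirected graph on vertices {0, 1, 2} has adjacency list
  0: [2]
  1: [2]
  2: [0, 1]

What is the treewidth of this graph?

1

A width-1 tree decomposition is:
Bags: B1 = {1, 2}  B2 = {0, 2}
Tree: B1–B2
Every bag has size at most 2, so the width is 2 − 1 = 1 and tw(G) ≤ 1. Since G has at least one edge (e.g. 2–1), it is not an edgeless graph, so tw(G) ≥ 1. Hence tw(G) = 1 exactly.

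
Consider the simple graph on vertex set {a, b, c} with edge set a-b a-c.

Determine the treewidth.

1

A width-1 tree decomposition is:
Bags: B1 = {a, c}  B2 = {a, b}
Tree: B1–B2
Each bag holds 2 vertices, so the decomposition has width 1, which upper-bounds the treewidth. Since G has at least one edge (e.g. c–a), it is not an edgeless graph, so tw(G) ≥ 1. Combining the bounds, tw(G) = 1.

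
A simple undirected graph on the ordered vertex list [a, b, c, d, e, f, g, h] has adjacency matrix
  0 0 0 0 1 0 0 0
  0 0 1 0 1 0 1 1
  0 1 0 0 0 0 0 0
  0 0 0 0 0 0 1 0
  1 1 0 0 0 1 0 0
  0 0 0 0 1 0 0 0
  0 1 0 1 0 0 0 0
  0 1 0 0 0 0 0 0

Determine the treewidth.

1

A width-1 tree decomposition is:
Bags: B1 = {b, c}  B2 = {b, h}  B3 = {b, g}  B4 = {b, e}  B5 = {d, g}  B6 = {a, e}  B7 = {e, f}
Tree: B1–B2, B2–B3, B2–B4, B3–B5, B4–B6, B4–B7
Every bag has size at most 2, so the width is 2 − 1 = 1 and tw(G) ≤ 1. Any graph with an edge has treewidth ≥ 1, and G has the edge b–c. The upper and lower bounds meet at 1, so that is the treewidth.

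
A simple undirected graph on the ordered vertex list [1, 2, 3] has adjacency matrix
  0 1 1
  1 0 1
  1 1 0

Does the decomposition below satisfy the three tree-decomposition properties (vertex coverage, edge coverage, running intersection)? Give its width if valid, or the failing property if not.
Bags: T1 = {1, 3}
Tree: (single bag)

No — vertex 2 appears in no bag.

A tree decomposition must satisfy three properties: every vertex lies in some bag; for every edge, both endpoints lie together in some bag; and for every vertex, the bags containing it form a connected subtree. Here vertex 2 appears in no bag, so the decomposition is invalid.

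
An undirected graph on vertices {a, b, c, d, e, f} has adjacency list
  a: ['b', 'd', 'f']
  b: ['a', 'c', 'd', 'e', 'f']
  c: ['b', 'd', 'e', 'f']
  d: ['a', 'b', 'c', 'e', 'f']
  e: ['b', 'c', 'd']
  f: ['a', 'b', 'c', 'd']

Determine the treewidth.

3

A width-3 tree decomposition is:
Bags: B1 = {b, c, d, f}  B2 = {a, b, d, f}  B3 = {b, c, d, e}
Tree: B1–B2, B1–B3
The largest bag has 4 vertices, giving width 3; this decomposition certifies tw(G) ≤ 3. Conversely, {b, c, d, e} is a clique of size 4, and the vertices of any clique must share a bag in every tree decomposition; so some bag has ≥ 4 vertices and tw(G) ≥ 3. Hence tw(G) = 3 exactly.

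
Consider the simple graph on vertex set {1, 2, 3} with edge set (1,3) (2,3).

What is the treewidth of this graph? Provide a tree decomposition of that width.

Treewidth 1.
Bags: B1 = {2, 3}  B2 = {1, 3}
Tree: B1–B2

Every bag has size at most 2, so the width is 2 − 1 = 1 and tw(G) ≤ 1. Since G has at least one edge (e.g. 2–3), it is not an edgeless graph, so tw(G) ≥ 1. Therefore the treewidth is 1.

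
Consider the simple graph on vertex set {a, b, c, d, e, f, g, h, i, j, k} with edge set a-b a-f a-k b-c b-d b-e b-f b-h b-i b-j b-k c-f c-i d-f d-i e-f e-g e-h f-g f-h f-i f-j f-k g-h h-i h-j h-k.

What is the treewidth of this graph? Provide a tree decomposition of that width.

Every bag has size at most 4, so the width is 4 − 1 = 3 and tw(G) ≤ 3. On the other hand G contains the 4-clique {e, f, g, h}. A clique must lie in a single bag of any decomposition, so no decomposition can have width below 3. The upper and lower bounds meet at 3, so that is the treewidth.

Treewidth 3.
Bags: B1 = {b, e, f, h}  B2 = {b, f, h, k}  B3 = {b, f, h, j}  B4 = {e, f, g, h}  B5 = {b, f, h, i}  B6 = {b, c, f, i}  B7 = {a, b, f, k}  B8 = {b, d, f, i}
Tree: B1–B2, B2–B3, B1–B4, B3–B5, B5–B6, B2–B7, B6–B8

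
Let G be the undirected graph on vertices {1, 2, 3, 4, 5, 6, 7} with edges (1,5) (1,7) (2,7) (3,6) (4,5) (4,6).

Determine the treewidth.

1

A width-1 tree decomposition is:
Bags: B1 = {2, 7}  B2 = {1, 7}  B3 = {1, 5}  B4 = {4, 5}  B5 = {4, 6}  B6 = {3, 6}
Tree: B1–B2, B2–B3, B3–B4, B4–B5, B5–B6
The largest bag has 2 vertices, giving width 1; this decomposition certifies tw(G) ≤ 1. G has an edge, so its treewidth is at least 1. The upper and lower bounds meet at 1, so that is the treewidth.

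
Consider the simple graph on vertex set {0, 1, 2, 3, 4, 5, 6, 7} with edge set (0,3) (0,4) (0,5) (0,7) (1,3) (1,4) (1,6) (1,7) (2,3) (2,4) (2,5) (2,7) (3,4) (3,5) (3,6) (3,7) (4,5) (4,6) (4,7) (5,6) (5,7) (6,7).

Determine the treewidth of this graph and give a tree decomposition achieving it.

Treewidth 4.
One such decomposition:
Bags: B1 = {3, 4, 5, 6, 7}  B2 = {2, 3, 4, 5, 7}  B3 = {1, 3, 4, 6, 7}  B4 = {0, 3, 4, 5, 7}
Tree: B1–B2, B1–B3, B1–B4

Each bag holds 5 vertices, so the decomposition has width 4, which upper-bounds the treewidth. For the lower bound, the 5 vertices {1, 3, 4, 6, 7} are pairwise adjacent, and any tree decomposition puts a clique entirely inside one bag — forcing width ≥ 4. The upper and lower bounds meet at 4, so that is the treewidth.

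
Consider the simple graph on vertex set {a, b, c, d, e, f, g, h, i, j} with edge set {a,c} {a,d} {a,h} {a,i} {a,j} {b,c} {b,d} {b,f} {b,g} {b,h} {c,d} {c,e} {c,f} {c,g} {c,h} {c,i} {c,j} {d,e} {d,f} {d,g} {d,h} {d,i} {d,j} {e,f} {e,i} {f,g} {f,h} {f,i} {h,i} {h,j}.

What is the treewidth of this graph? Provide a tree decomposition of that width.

The largest bag has 5 vertices, giving width 4; this decomposition certifies tw(G) ≤ 4. On the other hand G contains the 5-clique {a, c, d, h, j}. A clique must lie in a single bag of any decomposition, so no decomposition can have width below 4. Combining the bounds, tw(G) = 4.

Treewidth 4.
Bags: B1 = {c, d, f, h, i}  B2 = {b, c, d, f, h}  B3 = {a, c, d, h, i}  B4 = {b, c, d, f, g}  B5 = {a, c, d, h, j}  B6 = {c, d, e, f, i}
Tree: B1–B2, B1–B3, B2–B4, B3–B5, B1–B6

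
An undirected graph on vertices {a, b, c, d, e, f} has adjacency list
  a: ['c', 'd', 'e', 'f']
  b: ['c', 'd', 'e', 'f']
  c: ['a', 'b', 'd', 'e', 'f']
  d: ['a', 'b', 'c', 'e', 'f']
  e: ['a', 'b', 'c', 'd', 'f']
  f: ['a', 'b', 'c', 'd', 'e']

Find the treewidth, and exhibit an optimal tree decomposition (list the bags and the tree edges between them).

The largest bag has 5 vertices, giving width 4; this decomposition certifies tw(G) ≤ 4. For the lower bound, the 5 vertices {a, c, d, e, f} are pairwise adjacent, and any tree decomposition puts a clique entirely inside one bag — forcing width ≥ 4. Combining the bounds, tw(G) = 4.

Treewidth 4.
One such decomposition:
Bags: B1 = {b, c, d, e, f}  B2 = {a, c, d, e, f}
Tree: B1–B2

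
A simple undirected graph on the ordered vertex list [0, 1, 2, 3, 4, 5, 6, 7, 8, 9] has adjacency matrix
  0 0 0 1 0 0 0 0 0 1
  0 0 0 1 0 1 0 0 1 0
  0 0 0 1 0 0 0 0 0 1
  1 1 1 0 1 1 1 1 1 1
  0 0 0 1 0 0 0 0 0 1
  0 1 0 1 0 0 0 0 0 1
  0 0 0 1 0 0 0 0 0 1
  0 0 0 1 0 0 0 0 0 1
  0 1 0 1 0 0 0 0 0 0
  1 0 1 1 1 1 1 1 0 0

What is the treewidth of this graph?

2

A width-2 tree decomposition is:
Bags: B1 = {3, 7, 9}  B2 = {0, 3, 9}  B3 = {3, 5, 9}  B4 = {1, 3, 5}  B5 = {3, 4, 9}  B6 = {3, 6, 9}  B7 = {1, 3, 8}  B8 = {2, 3, 9}
Tree: B1–B2, B2–B3, B3–B4, B3–B5, B2–B6, B4–B7, B2–B8
Every bag has size at most 3, so the width is 3 − 1 = 2 and tw(G) ≤ 2. On the other hand G contains the 3-clique {1, 3, 8}. A clique must lie in a single bag of any decomposition, so no decomposition can have width below 2. Hence tw(G) = 2 exactly.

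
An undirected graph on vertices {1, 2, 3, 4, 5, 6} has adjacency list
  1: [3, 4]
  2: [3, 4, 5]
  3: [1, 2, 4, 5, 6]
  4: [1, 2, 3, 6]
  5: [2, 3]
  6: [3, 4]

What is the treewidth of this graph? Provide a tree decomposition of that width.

The largest bag has 3 vertices, giving width 2; this decomposition certifies tw(G) ≤ 2. For the lower bound, the 3 vertices {1, 3, 4} are pairwise adjacent, and any tree decomposition puts a clique entirely inside one bag — forcing width ≥ 2. Therefore the treewidth is 2.

Treewidth 2.
Bags: B1 = {2, 3, 5}  B2 = {2, 3, 4}  B3 = {3, 4, 6}  B4 = {1, 3, 4}
Tree: B1–B2, B2–B3, B2–B4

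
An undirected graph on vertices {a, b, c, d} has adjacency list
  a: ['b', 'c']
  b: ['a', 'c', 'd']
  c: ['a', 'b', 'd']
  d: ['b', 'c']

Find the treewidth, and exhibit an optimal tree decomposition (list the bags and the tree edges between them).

Treewidth 2.
Bags: B1 = {b, c, d}  B2 = {a, b, c}
Tree: B1–B2

The largest bag has 3 vertices, giving width 2; this decomposition certifies tw(G) ≤ 2. On the other hand G contains the 3-clique {b, c, d}. A clique must lie in a single bag of any decomposition, so no decomposition can have width below 2. Combining the bounds, tw(G) = 2.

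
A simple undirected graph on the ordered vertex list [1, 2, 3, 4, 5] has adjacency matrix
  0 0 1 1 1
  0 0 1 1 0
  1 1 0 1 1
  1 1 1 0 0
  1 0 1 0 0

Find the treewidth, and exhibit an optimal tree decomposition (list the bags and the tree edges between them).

The largest bag has 3 vertices, giving width 2; this decomposition certifies tw(G) ≤ 2. On the other hand G contains the 3-clique {1, 3, 4}. A clique must lie in a single bag of any decomposition, so no decomposition can have width below 2. Therefore the treewidth is 2.

Treewidth 2.
One optimal decomposition is:
Bags: B1 = {1, 3, 5}  B2 = {1, 3, 4}  B3 = {2, 3, 4}
Tree: B1–B2, B2–B3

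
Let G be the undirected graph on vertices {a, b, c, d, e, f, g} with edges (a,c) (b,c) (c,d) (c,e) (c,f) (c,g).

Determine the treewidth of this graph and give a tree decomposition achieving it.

Every bag has size at most 2, so the width is 2 − 1 = 1 and tw(G) ≤ 1. G has an edge, so its treewidth is at least 1. Hence tw(G) = 1 exactly.

Treewidth 1.
Bags: B1 = {c, g}  B2 = {a, c}  B3 = {c, d}  B4 = {c, e}  B5 = {b, c}  B6 = {c, f}
Tree: B1–B2, B1–B3, B3–B4, B1–B5, B3–B6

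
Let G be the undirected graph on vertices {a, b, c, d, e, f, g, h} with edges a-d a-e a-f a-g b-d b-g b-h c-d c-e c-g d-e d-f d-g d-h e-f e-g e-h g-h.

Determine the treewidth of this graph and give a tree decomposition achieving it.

Each bag holds 4 vertices, so the decomposition has width 3, which upper-bounds the treewidth. On the other hand G contains the 4-clique {d, e, g, h}. A clique must lie in a single bag of any decomposition, so no decomposition can have width below 3. Therefore the treewidth is 3.

Treewidth 3.
Bags: B1 = {a, d, e, g}  B2 = {d, e, g, h}  B3 = {a, d, e, f}  B4 = {b, d, g, h}  B5 = {c, d, e, g}
Tree: B1–B2, B1–B3, B2–B4, B1–B5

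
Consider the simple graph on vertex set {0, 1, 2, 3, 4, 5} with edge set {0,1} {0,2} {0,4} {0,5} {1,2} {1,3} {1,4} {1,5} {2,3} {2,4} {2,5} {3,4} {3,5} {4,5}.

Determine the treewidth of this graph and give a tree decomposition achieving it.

Treewidth 4.
One such decomposition:
Bags: B1 = {0, 1, 2, 4, 5}  B2 = {1, 2, 3, 4, 5}
Tree: B1–B2

Every bag has size at most 5, so the width is 5 − 1 = 4 and tw(G) ≤ 4. Conversely, {0, 1, 2, 4, 5} is a clique of size 5, and the vertices of any clique must share a bag in every tree decomposition; so some bag has ≥ 5 vertices and tw(G) ≥ 4. The upper and lower bounds meet at 4, so that is the treewidth.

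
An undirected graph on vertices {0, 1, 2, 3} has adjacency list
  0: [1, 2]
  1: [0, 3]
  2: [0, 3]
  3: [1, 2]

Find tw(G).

2

A width-2 tree decomposition is:
Bags: B1 = {0, 2, 3}  B2 = {0, 1, 3}
Tree: B1–B2
Each bag holds 3 vertices, so the decomposition has width 2, which upper-bounds the treewidth. The edges 0–2–3–1–0 form a cycle, so G is not a tree and its treewidth is at least 2. Hence tw(G) = 2 exactly.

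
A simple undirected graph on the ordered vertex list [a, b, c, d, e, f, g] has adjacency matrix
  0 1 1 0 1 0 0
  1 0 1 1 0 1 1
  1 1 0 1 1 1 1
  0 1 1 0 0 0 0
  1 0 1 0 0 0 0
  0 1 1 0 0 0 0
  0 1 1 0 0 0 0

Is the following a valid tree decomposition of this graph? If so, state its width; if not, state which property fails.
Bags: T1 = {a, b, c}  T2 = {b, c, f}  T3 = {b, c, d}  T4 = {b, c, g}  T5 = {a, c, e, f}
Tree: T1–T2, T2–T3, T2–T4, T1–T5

A tree decomposition must satisfy three properties: every vertex lies in some bag; for every edge, both endpoints lie together in some bag; and for every vertex, the bags containing it form a connected subtree. Here bags containing vertex f are not connected in the tree, so the decomposition is invalid.

No — bags containing vertex f are not connected in the tree.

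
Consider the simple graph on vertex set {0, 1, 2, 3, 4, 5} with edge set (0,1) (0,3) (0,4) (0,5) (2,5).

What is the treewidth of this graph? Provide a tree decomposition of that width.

The largest bag has 2 vertices, giving width 1; this decomposition certifies tw(G) ≤ 1. Since G has at least one edge (e.g. 0–5), it is not an edgeless graph, so tw(G) ≥ 1. Combining the bounds, tw(G) = 1.

Treewidth 1.
One optimal decomposition is:
Bags: B1 = {0, 5}  B2 = {2, 5}  B3 = {0, 3}  B4 = {0, 1}  B5 = {0, 4}
Tree: B1–B2, B1–B3, B3–B4, B4–B5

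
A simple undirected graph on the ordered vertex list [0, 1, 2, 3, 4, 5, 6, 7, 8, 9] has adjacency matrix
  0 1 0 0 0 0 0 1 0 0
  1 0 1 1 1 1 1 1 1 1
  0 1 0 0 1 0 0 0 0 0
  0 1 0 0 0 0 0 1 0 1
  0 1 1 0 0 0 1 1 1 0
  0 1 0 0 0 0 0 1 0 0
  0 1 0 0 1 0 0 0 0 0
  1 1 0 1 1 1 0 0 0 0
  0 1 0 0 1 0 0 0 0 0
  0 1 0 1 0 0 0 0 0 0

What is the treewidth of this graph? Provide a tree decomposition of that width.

Every bag has size at most 3, so the width is 3 − 1 = 2 and tw(G) ≤ 2. For the lower bound, the 3 vertices {0, 1, 7} are pairwise adjacent, and any tree decomposition puts a clique entirely inside one bag — forcing width ≥ 2. The upper and lower bounds meet at 2, so that is the treewidth.

Treewidth 2.
Bags: B1 = {1, 4, 7}  B2 = {1, 2, 4}  B3 = {0, 1, 7}  B4 = {1, 4, 8}  B5 = {1, 3, 7}  B6 = {1, 4, 6}  B7 = {1, 5, 7}  B8 = {1, 3, 9}
Tree: B1–B2, B1–B3, B1–B4, B1–B5, B4–B6, B3–B7, B5–B8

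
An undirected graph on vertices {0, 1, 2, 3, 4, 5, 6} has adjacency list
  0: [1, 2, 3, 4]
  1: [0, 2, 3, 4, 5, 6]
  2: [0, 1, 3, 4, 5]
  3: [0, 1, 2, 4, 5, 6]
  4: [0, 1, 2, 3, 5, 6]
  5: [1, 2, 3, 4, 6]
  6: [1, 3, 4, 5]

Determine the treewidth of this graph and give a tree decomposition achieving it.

Every bag has size at most 5, so the width is 5 − 1 = 4 and tw(G) ≤ 4. Conversely, {0, 1, 2, 3, 4} is a clique of size 5, and the vertices of any clique must share a bag in every tree decomposition; so some bag has ≥ 5 vertices and tw(G) ≥ 4. Hence tw(G) = 4 exactly.

Treewidth 4.
Bags: B1 = {1, 3, 4, 5, 6}  B2 = {1, 2, 3, 4, 5}  B3 = {0, 1, 2, 3, 4}
Tree: B1–B2, B2–B3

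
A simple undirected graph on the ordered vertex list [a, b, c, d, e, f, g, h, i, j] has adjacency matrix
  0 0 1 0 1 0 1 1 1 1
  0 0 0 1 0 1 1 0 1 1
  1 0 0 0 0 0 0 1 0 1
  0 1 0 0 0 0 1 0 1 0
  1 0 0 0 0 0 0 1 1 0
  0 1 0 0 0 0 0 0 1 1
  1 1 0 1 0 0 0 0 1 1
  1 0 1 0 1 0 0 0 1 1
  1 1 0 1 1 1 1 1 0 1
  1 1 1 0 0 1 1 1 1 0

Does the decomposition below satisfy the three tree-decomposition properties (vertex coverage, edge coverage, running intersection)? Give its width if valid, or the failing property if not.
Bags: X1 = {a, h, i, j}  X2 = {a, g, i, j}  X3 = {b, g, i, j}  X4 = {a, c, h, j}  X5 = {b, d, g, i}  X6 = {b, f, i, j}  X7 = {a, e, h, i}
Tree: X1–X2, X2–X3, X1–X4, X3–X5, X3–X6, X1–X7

Yes; width 3.

Vertex coverage: the bags together contain {a, b, c, d, e, f, g, h, i, j}, the full vertex set. Edge coverage: each edge of G has both endpoints in at least one bag. Running intersection: for every vertex, the bags containing it form a connected subtree. All three properties hold, so this is a valid tree decomposition of width max|bag| − 1 = 3, and hence tw(G) ≤ 3.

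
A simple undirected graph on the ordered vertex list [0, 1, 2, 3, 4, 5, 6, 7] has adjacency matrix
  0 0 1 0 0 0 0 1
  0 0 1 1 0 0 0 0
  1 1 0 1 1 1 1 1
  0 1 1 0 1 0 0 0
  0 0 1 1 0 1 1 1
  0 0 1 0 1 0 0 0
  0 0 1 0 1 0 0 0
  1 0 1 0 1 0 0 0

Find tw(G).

2

A width-2 tree decomposition is:
Bags: B1 = {2, 4, 7}  B2 = {2, 3, 4}  B3 = {0, 2, 7}  B4 = {2, 4, 5}  B5 = {1, 2, 3}  B6 = {2, 4, 6}
Tree: B1–B2, B1–B3, B2–B4, B2–B5, B4–B6
The largest bag has 3 vertices, giving width 2; this decomposition certifies tw(G) ≤ 2. Conversely, {0, 2, 7} is a clique of size 3, and the vertices of any clique must share a bag in every tree decomposition; so some bag has ≥ 3 vertices and tw(G) ≥ 2. The upper and lower bounds meet at 2, so that is the treewidth.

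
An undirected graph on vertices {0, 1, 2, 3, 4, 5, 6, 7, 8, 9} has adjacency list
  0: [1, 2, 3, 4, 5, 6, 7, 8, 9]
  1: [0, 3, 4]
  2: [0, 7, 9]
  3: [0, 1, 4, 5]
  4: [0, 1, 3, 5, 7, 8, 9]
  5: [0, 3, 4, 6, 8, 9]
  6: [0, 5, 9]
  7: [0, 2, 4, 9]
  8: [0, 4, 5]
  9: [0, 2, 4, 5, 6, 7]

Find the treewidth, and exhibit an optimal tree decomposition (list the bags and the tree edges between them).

Treewidth 3.
Bags: B1 = {0, 4, 5, 9}  B2 = {0, 4, 5, 8}  B3 = {0, 4, 7, 9}  B4 = {0, 2, 7, 9}  B5 = {0, 3, 4, 5}  B6 = {0, 5, 6, 9}  B7 = {0, 1, 3, 4}
Tree: B1–B2, B1–B3, B3–B4, B2–B5, B1–B6, B5–B7

The largest bag has 4 vertices, giving width 3; this decomposition certifies tw(G) ≤ 3. On the other hand G contains the 4-clique {0, 2, 7, 9}. A clique must lie in a single bag of any decomposition, so no decomposition can have width below 3. Hence tw(G) = 3 exactly.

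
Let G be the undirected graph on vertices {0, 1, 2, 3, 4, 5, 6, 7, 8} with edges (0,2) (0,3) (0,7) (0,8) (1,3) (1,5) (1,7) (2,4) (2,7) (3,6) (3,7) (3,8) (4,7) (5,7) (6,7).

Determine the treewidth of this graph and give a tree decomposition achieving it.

Every bag has size at most 3, so the width is 3 − 1 = 2 and tw(G) ≤ 2. For the lower bound, the 3 vertices {0, 3, 8} are pairwise adjacent, and any tree decomposition puts a clique entirely inside one bag — forcing width ≥ 2. Hence tw(G) = 2 exactly.

Treewidth 2.
One such decomposition:
Bags: B1 = {0, 3, 7}  B2 = {3, 6, 7}  B3 = {1, 3, 7}  B4 = {0, 3, 8}  B5 = {0, 2, 7}  B6 = {2, 4, 7}  B7 = {1, 5, 7}
Tree: B1–B2, B1–B3, B1–B4, B1–B5, B5–B6, B3–B7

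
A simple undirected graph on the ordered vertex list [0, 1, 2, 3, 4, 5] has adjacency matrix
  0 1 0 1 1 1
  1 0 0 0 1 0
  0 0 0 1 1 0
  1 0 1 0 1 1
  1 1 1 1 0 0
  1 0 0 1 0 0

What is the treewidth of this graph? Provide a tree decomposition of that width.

Treewidth 2.
One such decomposition:
Bags: B1 = {0, 3, 4}  B2 = {0, 3, 5}  B3 = {0, 1, 4}  B4 = {2, 3, 4}
Tree: B1–B2, B1–B3, B1–B4

Every bag has size at most 3, so the width is 3 − 1 = 2 and tw(G) ≤ 2. On the other hand G contains the 3-clique {0, 1, 4}. A clique must lie in a single bag of any decomposition, so no decomposition can have width below 2. The upper and lower bounds meet at 2, so that is the treewidth.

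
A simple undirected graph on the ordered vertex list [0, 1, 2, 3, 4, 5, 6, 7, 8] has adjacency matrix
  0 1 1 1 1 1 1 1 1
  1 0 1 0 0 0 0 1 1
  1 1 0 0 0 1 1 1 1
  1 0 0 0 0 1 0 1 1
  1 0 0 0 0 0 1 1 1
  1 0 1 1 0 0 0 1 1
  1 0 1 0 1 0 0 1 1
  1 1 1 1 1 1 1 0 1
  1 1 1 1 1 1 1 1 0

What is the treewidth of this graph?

4

A width-4 tree decomposition is:
Bags: B1 = {0, 2, 6, 7, 8}  B2 = {0, 2, 5, 7, 8}  B3 = {0, 3, 5, 7, 8}  B4 = {0, 4, 6, 7, 8}  B5 = {0, 1, 2, 7, 8}
Tree: B1–B2, B2–B3, B1–B4, B1–B5
The largest bag has 5 vertices, giving width 4; this decomposition certifies tw(G) ≤ 4. Conversely, {0, 1, 2, 7, 8} is a clique of size 5, and the vertices of any clique must share a bag in every tree decomposition; so some bag has ≥ 5 vertices and tw(G) ≥ 4. Hence tw(G) = 4 exactly.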